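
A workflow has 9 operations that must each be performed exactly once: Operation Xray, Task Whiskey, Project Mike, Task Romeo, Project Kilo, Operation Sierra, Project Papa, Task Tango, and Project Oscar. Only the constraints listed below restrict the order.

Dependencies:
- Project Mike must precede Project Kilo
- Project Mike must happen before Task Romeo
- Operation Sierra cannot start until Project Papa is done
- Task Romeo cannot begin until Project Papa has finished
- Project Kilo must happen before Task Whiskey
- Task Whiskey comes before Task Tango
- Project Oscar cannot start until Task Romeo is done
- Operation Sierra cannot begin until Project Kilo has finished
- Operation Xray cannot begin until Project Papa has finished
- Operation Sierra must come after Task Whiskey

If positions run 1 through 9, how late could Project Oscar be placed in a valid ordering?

9

No constraint forces any operation after Project Oscar, so it can be placed last, in position 9.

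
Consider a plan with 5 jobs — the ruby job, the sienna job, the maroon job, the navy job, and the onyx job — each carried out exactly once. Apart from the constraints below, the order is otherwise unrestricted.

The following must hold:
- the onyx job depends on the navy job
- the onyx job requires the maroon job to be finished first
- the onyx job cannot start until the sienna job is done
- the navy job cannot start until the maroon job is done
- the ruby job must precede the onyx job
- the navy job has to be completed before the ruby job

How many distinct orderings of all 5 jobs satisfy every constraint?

4

The jobs with no prerequisites are the sienna job, the maroon job; any of them can be placed first.
Enumerating by repeatedly choosing an available job (one whose prerequisites are all placed) gives 4 distinct complete orderings.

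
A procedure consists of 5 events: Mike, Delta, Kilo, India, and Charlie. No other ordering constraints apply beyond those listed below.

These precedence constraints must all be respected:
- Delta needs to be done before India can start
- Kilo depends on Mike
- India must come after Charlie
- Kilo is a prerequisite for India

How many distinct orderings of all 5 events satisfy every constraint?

3 events have no prerequisites (Mike, Delta, Charlie), so any of them could come first.
Counting all ways to extend the partial order to a total order gives 12.

12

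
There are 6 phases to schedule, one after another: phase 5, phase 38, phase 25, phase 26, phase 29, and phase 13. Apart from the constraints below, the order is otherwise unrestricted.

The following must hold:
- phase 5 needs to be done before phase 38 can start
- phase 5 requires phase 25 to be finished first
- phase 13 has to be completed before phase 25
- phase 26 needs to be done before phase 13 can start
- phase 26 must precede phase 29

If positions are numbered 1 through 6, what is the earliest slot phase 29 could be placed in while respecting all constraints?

2

Working backwards through the constraints from phase 29, its only required predecessor is phase 26.
With 1 mandatory predecessor, the earliest phase 29 can sit is position 1+1 = 2, and placing just that one first achieves it.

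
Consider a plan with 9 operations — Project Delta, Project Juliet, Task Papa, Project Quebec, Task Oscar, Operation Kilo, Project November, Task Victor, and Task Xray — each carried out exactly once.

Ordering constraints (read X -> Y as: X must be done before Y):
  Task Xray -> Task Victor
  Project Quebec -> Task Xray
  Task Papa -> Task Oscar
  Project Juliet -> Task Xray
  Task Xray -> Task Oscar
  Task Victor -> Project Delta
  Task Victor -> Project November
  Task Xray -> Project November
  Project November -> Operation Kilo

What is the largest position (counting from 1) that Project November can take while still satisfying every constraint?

8

The only operation forced after Project November (directly or by a chain) is Operation Kilo.
So at least 1 operation follows Project November, putting Project November no later than position 8. That position is achievable by scheduling everything else first.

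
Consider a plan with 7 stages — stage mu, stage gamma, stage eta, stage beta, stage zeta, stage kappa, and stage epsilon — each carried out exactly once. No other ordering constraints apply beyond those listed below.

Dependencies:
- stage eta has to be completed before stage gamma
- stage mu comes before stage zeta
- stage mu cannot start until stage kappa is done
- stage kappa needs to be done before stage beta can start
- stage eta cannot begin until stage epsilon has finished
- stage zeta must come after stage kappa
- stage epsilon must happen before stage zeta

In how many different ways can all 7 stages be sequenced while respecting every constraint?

The stages with no prerequisites are stage kappa, stage epsilon; any of them can be placed first.
Systematically extending each partial ordering one stage at a time and counting, there are 99 complete orderings.

99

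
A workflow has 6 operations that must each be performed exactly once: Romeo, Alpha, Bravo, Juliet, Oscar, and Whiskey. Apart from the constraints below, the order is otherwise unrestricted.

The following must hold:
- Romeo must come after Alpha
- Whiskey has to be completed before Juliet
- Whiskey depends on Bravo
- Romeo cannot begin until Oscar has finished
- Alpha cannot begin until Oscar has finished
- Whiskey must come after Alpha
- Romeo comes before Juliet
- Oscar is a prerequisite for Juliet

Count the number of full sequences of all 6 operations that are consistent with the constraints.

2 operations have no prerequisites (Bravo, Oscar), so any of them could come first.
Enumerating by repeatedly choosing an available operation (one whose prerequisites are all placed) gives 7 distinct complete orderings.

7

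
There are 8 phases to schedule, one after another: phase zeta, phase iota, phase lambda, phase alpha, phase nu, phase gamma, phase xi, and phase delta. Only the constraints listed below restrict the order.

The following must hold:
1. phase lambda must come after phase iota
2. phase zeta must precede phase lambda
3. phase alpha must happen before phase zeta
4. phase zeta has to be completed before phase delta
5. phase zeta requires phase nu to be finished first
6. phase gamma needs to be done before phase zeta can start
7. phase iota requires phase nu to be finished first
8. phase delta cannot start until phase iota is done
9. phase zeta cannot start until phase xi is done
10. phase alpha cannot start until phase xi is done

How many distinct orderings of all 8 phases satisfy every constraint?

84

The phases with no prerequisites are phase nu, phase gamma, phase xi; any of them can be placed first.
Systematically extending each partial ordering one phase at a time and counting, there are 84 complete orderings.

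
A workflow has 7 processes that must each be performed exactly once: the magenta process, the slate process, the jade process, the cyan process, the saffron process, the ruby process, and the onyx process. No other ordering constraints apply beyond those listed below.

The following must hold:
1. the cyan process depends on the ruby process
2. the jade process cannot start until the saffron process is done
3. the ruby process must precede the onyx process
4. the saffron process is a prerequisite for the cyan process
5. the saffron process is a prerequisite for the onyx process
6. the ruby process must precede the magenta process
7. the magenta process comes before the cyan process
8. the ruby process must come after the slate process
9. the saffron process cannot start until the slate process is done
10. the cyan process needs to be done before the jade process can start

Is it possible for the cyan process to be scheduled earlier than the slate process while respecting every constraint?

No

Following the slate process → the saffron process → the cyan process, the slate process must precede the cyan process in every valid ordering.
So no valid ordering can have the cyan process before the slate process.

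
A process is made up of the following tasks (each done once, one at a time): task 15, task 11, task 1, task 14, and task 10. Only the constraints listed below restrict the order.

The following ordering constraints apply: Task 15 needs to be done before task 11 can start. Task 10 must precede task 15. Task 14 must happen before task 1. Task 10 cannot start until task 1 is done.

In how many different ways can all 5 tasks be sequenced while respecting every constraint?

1

Task 14 is the only task with nothing required before it, so every ordering starts there.
Every task is then forced in turn, so only 1 complete ordering is consistent with the constraints.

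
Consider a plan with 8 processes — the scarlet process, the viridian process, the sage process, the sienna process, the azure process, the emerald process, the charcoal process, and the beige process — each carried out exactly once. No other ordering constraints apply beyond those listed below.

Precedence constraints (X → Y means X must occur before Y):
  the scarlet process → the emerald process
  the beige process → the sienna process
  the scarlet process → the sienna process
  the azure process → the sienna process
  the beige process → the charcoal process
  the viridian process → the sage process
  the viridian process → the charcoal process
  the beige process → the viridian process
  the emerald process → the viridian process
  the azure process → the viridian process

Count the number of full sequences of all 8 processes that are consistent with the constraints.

The processes with no prerequisites are the scarlet process, the azure process, the beige process; any of them can be placed first.
Counting all ways to extend the partial order to a total order gives 108.

108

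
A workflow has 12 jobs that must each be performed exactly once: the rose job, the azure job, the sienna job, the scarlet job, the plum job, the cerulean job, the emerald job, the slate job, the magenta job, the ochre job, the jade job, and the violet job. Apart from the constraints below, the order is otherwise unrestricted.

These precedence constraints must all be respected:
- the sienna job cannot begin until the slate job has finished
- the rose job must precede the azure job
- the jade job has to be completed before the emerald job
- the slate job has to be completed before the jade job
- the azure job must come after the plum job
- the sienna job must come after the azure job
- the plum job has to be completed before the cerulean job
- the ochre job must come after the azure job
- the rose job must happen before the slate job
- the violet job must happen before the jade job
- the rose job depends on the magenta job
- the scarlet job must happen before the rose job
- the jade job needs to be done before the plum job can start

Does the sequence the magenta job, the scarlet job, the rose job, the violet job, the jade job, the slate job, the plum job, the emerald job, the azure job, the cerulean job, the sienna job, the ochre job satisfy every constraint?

No

Here the slate job comes after the jade job.
Since the slate job is required before the jade job, the ordering is invalid.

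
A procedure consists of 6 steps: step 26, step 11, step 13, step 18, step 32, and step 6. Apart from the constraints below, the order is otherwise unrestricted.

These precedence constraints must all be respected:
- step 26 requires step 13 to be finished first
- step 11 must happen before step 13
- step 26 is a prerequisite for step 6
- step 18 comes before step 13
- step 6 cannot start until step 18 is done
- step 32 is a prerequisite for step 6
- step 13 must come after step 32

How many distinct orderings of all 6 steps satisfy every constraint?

The steps with no prerequisites are step 11, step 18, step 32; any of them can be placed first.
Counting all ways to extend the partial order to a total order gives 6.

6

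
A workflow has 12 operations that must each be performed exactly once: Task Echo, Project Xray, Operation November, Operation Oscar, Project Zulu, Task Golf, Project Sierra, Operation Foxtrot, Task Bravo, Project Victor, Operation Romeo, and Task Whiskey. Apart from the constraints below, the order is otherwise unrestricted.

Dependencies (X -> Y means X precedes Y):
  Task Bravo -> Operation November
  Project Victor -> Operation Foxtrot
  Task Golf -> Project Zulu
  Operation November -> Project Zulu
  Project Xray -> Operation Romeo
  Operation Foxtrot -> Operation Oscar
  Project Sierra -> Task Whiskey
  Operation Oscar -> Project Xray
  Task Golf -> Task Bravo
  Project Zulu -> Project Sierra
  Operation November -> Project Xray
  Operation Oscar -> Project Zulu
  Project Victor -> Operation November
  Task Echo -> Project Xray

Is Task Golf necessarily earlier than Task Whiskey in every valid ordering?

Chaining the stated constraints: Task Golf → Project Zulu → Project Sierra → Task Whiskey.
That forces Task Golf before Task Whiskey in every valid schedule.

Yes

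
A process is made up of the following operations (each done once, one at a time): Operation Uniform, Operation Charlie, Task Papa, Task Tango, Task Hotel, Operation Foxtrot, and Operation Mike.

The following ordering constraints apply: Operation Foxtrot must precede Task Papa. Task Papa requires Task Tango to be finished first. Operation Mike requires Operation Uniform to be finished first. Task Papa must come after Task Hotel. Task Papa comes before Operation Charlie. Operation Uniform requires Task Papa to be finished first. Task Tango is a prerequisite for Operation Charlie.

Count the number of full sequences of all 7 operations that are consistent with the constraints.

18

The operations with no prerequisites are Task Tango, Task Hotel, Operation Foxtrot; any of them can be placed first.
Enumerating by repeatedly choosing an available operation (one whose prerequisites are all placed) gives 18 distinct complete orderings.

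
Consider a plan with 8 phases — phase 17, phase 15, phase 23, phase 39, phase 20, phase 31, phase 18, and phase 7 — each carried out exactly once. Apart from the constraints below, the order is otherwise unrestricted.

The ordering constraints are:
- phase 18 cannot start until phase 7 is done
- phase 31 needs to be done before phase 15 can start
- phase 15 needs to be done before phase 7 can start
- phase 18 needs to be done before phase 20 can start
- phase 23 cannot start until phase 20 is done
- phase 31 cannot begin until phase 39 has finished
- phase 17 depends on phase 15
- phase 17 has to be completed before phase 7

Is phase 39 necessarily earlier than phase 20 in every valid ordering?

Chaining the stated constraints: phase 39 → phase 31 → phase 15 → phase 7 → phase 18 → phase 20.
Hence phase 39 necessarily comes before phase 20.

Yes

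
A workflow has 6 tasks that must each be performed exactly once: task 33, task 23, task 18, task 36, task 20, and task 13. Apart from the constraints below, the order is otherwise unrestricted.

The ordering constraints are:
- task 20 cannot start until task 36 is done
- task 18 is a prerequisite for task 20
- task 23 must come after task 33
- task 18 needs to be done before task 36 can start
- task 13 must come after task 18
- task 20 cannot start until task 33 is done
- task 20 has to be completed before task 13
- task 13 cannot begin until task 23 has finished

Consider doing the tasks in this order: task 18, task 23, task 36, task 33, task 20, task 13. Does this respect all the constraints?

No

The sequence places task 23 ahead of task 33.
But one of the constraints requires task 33 before task 23, so this ordering violates it.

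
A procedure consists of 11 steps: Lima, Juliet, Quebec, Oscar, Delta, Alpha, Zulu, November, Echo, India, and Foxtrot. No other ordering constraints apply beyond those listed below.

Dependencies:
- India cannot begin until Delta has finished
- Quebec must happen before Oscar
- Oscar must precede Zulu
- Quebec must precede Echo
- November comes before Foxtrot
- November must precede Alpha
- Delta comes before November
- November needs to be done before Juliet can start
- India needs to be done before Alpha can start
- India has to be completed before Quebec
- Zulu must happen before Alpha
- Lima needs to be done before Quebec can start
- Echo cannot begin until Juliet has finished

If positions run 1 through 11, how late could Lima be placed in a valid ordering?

Every step that must follow Lima has to come after it. Tracing all chains starting from Lima, those steps are: Quebec, Oscar, Alpha, Zulu, Echo — 5 in total.
So at least 5 steps follow Lima, putting Lima no later than position 6. That position is achievable by scheduling everything else first.

6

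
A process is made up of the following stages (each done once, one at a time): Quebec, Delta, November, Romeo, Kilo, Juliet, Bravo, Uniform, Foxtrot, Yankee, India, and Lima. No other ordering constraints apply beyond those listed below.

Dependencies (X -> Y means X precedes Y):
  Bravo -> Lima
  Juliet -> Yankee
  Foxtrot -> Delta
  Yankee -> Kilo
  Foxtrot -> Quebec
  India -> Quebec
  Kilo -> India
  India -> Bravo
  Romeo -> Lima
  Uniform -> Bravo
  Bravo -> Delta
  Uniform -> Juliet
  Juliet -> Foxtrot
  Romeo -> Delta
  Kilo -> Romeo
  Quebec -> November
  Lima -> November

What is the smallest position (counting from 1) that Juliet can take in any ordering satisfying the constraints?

The only stage forced before Juliet (directly or transitively) is Uniform.
With 1 mandatory predecessor, the earliest Juliet can sit is position 1+1 = 2, and placing just that one first achieves it.

2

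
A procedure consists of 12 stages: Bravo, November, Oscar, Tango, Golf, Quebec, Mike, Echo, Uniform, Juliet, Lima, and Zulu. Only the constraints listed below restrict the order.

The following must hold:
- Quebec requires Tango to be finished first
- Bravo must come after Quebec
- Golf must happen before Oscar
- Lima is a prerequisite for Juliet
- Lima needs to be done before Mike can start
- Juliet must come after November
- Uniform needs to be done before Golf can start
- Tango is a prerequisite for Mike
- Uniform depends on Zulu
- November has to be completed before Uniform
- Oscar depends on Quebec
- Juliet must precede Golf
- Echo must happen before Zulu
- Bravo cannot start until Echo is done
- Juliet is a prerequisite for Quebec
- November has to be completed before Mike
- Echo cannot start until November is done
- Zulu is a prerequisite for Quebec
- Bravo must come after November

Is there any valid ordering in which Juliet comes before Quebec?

Juliet is actually forced before Quebec by the constraints, so certainly some valid ordering has Juliet first.

Yes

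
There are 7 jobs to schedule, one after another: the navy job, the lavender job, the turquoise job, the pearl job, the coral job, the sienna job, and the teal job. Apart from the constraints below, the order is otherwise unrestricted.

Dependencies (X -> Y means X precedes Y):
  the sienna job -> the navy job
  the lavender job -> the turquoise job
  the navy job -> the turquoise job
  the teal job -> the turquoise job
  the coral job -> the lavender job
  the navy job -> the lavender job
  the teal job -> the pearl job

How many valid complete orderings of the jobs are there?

3 jobs have no prerequisites (the coral job, the sienna job, the teal job), so any of them could come first.
Enumerating by repeatedly choosing an available job (one whose prerequisites are all placed) gives 60 distinct complete orderings.

60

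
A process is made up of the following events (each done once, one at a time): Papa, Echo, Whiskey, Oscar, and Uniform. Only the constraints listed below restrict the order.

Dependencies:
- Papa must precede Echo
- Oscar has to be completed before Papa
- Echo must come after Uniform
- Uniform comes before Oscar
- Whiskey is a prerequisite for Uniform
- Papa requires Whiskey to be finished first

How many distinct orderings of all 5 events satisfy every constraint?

1

Only Whiskey has no prerequisites, so it must go first.
Every event is then forced in turn, so only 1 complete ordering is consistent with the constraints.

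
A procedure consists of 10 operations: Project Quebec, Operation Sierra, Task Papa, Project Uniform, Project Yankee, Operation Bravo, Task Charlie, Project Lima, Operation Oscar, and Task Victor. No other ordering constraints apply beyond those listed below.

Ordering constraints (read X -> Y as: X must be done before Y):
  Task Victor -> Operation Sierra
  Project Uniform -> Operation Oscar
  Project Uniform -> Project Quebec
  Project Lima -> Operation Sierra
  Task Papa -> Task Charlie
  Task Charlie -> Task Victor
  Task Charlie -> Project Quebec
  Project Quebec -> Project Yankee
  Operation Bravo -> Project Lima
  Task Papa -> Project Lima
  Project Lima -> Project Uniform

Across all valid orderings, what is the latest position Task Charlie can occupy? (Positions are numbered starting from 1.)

6

Following every chain forward from Task Charlie, the operations that must come later are Project Quebec, Operation Sierra, Project Yankee, Task Victor — 4 of them.
With 4 mandatory successors out of 10 operations total, the latest slot for Task Charlie is 10−4 = 6, and it's reachable by doing all non-successors before Task Charlie.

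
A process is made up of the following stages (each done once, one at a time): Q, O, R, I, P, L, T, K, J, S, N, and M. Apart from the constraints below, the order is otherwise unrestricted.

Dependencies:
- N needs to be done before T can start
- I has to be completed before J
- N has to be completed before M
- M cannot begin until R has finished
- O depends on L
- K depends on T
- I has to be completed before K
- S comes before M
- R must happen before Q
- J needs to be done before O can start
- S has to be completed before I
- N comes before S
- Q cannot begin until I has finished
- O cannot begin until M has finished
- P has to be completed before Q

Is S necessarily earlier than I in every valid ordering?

There is a constraint chain S → I.
That forces S before I in every valid schedule.

Yes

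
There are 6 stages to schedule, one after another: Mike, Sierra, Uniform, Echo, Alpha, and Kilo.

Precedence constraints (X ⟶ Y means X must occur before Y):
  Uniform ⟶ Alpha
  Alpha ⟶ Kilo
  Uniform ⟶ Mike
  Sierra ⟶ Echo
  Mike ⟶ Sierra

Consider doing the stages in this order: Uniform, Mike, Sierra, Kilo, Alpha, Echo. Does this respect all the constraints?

No

The sequence places Kilo ahead of Alpha.
But one of the constraints requires Alpha before Kilo, so this ordering violates it.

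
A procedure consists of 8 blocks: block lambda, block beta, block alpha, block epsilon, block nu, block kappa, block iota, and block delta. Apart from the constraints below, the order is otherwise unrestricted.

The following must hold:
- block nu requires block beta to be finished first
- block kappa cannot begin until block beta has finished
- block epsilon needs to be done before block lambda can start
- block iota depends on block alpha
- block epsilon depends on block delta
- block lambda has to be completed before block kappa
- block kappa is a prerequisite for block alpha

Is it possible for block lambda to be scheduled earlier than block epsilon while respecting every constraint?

Following block epsilon → block lambda, block epsilon must precede block lambda in every valid ordering.
So no valid ordering can have block lambda before block epsilon.

No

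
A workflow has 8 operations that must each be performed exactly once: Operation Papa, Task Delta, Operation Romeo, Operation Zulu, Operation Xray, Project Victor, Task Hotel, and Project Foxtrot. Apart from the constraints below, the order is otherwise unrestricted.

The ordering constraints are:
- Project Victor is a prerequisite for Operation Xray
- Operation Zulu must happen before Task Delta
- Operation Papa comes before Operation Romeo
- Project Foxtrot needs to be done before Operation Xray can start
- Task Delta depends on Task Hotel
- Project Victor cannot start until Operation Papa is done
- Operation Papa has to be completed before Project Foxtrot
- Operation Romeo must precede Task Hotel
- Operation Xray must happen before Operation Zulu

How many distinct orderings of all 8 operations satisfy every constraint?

Operation Papa is the only operation with nothing required before it, so every ordering starts there.
Counting all ways to extend the partial order to a total order gives 30.

30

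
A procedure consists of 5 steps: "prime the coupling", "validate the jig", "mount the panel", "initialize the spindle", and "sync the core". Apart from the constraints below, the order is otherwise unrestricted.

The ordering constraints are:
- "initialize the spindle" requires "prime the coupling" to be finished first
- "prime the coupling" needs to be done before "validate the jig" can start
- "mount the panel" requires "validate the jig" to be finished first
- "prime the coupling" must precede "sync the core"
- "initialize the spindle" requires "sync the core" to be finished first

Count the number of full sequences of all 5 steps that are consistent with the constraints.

6

"prime the coupling" is the only step with nothing required before it, so every ordering starts there.
Counting all ways to extend the partial order to a total order gives 6.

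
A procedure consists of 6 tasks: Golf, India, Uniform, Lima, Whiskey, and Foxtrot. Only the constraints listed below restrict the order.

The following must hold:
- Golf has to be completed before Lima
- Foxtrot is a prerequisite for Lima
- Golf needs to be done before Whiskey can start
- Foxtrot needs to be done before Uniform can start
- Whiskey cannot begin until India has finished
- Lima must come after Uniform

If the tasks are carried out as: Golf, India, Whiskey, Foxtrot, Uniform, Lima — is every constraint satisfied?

Checking each listed constraint against this order: for instance, Golf is in position 1 and Lima in position 6, so that constraint holds — and the remaining constraints check out the same way.

Yes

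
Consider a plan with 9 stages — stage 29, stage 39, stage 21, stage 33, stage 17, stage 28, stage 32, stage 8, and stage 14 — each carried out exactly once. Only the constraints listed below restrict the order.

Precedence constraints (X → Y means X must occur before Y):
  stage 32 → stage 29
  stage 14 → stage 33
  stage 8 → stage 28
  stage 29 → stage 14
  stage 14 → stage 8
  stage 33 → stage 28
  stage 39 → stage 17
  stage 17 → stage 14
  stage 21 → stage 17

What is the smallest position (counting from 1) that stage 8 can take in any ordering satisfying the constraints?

The stages that are forced before stage 8, directly or transitively, are stage 29, stage 39, stage 21, stage 17, stage 32, stage 14. That's 6 stages.
With 6 mandatory predecessors, the earliest stage 8 can sit is position 6+1 = 7, and placing just those 6 first achieves it.

7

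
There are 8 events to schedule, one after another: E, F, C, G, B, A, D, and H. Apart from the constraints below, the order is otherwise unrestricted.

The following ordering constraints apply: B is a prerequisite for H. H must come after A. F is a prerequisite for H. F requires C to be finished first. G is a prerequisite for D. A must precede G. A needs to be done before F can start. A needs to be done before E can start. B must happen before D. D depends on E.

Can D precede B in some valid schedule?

There is a dependency chain B → D, so D always comes after B.
Hence D can never be scheduled before B.

No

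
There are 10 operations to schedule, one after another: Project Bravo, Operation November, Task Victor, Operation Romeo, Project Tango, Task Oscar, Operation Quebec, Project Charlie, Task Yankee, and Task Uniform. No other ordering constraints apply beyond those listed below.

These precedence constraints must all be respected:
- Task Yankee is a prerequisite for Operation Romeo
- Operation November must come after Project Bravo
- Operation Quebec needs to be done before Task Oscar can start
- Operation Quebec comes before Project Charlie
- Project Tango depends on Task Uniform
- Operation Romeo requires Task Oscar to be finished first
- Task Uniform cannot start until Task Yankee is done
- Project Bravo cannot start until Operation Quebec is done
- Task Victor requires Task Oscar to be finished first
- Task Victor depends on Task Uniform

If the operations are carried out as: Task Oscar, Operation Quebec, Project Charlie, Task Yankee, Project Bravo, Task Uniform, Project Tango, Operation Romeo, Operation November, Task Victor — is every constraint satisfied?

Here Operation Quebec comes after Task Oscar.
But one of the constraints requires Operation Quebec before Task Oscar, so this ordering violates it.

No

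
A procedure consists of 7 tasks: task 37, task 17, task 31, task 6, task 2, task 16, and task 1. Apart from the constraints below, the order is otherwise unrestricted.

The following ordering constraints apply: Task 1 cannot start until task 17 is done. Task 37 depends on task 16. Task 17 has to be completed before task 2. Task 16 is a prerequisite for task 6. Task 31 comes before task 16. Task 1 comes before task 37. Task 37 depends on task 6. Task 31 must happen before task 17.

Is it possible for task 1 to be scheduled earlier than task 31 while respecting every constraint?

No

There is a dependency chain task 31 → task 17 → task 1, so task 1 always comes after task 31.
Hence task 1 can never be scheduled before task 31.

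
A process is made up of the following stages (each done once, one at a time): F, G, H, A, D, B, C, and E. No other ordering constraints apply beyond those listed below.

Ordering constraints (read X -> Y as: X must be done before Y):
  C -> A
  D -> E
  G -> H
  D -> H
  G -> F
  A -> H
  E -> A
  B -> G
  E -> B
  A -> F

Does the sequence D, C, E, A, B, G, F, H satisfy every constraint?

Checking each listed constraint against this order: for instance, D is in position 1 and H in position 8, so that constraint holds — and the remaining constraints check out the same way.

Yes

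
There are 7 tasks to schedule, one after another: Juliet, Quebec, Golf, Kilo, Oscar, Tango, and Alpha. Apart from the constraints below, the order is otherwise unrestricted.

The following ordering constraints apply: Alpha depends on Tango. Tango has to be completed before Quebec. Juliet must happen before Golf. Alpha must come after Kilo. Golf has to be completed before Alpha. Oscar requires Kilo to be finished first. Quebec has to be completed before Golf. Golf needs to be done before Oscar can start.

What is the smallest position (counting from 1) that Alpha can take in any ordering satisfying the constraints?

Every task that must precede Alpha has to come before it. Tracing all chains that end at Alpha, those tasks are: Juliet, Quebec, Golf, Kilo, Tango — 5 in total.
So at minimum 5 tasks come before Alpha, putting Alpha no earlier than position 6. That position is achievable by scheduling exactly those predecessors first.

6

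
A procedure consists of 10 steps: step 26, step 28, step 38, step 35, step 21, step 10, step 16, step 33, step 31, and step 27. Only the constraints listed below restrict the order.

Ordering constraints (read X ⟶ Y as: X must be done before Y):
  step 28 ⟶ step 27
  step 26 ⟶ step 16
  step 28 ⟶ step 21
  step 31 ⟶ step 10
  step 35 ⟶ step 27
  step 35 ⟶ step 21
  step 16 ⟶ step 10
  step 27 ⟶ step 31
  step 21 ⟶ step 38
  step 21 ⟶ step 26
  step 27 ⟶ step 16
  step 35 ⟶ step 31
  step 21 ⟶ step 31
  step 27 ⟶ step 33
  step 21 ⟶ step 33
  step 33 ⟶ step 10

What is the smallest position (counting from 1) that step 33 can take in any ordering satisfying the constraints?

Every step that must precede step 33 has to come before it. Tracing all chains that end at step 33, those steps are: step 28, step 35, step 21, step 27 — 4 in total.
With 4 mandatory predecessors, the earliest step 33 can sit is position 4+1 = 5, and placing just those 4 first achieves it.

5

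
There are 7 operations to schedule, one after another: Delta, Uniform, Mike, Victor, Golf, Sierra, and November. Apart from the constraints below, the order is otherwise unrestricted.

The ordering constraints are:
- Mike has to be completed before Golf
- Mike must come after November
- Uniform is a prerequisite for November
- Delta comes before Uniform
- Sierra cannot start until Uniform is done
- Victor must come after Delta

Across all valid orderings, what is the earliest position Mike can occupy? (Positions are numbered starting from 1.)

Every operation that must precede Mike has to come before it. Tracing all chains that end at Mike, those operations are: Delta, Uniform, November — 3 in total.
So at minimum 3 operations come before Mike, putting Mike no earlier than position 4. That position is achievable by scheduling exactly those predecessors first.

4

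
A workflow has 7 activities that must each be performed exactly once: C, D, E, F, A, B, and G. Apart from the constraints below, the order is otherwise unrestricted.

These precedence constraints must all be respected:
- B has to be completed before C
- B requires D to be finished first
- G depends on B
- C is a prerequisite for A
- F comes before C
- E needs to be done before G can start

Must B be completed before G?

Yes

Following the dependencies: B → G.
That forces B before G in every valid schedule.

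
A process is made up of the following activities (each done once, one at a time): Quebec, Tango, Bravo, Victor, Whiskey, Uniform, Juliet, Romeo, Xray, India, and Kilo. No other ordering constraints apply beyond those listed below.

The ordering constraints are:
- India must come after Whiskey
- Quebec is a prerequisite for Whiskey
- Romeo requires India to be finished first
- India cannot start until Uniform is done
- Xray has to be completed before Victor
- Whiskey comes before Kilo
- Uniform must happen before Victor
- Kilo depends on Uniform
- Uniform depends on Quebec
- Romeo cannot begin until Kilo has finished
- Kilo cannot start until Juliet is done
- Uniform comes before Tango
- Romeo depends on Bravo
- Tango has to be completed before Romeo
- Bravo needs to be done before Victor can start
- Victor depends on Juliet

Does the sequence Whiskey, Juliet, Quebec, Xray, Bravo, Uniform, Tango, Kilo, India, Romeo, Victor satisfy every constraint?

The sequence places Whiskey ahead of Quebec.
That contradicts the constraint that Quebec must precede Whiskey.

No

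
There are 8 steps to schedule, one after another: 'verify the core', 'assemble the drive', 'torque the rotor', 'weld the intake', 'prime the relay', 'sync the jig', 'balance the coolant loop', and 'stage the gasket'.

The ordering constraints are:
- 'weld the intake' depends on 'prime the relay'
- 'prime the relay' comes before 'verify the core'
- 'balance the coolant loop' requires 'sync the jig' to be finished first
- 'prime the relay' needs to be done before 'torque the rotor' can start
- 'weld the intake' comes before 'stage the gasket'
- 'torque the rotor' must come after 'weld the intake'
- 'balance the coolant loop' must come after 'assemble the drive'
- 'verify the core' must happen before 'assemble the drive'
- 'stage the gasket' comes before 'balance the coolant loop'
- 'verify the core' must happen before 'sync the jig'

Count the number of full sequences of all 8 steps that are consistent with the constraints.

'prime the relay' is the only step with nothing required before it, so every ordering starts there.
Counting all ways to extend the partial order to a total order gives 100.

100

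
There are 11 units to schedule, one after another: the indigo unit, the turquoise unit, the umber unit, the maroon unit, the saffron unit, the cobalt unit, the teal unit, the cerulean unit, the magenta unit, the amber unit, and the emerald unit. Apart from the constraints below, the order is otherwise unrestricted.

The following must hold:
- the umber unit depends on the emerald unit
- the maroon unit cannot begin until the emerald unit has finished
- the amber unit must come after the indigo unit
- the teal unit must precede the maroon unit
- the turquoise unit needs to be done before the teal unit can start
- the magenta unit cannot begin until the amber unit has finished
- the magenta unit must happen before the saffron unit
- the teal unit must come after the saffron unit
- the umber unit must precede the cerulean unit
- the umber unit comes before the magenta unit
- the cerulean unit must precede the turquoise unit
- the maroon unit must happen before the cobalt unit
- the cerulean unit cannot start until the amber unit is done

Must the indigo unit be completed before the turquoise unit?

Following the dependencies: the indigo unit → the amber unit → the cerulean unit → the turquoise unit.
So the indigo unit must precede the turquoise unit in any valid ordering.

Yes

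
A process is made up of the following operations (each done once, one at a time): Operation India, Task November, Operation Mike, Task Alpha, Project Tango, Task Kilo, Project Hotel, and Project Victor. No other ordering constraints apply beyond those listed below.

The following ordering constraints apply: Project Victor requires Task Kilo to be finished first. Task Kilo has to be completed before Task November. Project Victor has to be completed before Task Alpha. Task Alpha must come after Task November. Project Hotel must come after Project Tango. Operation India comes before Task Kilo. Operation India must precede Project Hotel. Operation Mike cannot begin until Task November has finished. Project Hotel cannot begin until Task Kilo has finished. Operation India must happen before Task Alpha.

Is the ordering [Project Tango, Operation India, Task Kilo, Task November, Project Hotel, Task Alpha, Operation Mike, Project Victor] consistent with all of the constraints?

In the proposed order, Task Alpha appears before Project Victor.
Since Project Victor is required before Task Alpha, the ordering is invalid.

No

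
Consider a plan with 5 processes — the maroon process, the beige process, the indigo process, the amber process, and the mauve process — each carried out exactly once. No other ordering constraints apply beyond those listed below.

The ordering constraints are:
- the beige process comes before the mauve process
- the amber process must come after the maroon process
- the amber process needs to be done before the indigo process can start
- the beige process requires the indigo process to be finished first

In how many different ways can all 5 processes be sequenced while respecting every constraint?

1

Only the maroon process has no prerequisites, so it must go first.
Every process is then forced in turn, so only 1 complete ordering is consistent with the constraints.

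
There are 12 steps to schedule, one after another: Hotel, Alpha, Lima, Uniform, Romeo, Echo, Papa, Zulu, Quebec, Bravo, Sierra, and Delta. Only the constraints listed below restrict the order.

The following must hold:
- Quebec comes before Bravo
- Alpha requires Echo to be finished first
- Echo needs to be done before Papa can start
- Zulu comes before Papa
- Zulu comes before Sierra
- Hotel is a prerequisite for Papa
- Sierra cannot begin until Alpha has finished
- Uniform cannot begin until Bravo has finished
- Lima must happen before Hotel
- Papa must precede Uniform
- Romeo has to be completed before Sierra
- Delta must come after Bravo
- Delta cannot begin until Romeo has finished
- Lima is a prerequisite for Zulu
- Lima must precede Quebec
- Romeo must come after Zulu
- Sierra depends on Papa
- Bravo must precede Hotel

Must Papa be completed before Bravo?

No

In fact the dependencies run the other way: Bravo → Hotel → Papa.
So Papa does not have to come before Bravo — it cannot.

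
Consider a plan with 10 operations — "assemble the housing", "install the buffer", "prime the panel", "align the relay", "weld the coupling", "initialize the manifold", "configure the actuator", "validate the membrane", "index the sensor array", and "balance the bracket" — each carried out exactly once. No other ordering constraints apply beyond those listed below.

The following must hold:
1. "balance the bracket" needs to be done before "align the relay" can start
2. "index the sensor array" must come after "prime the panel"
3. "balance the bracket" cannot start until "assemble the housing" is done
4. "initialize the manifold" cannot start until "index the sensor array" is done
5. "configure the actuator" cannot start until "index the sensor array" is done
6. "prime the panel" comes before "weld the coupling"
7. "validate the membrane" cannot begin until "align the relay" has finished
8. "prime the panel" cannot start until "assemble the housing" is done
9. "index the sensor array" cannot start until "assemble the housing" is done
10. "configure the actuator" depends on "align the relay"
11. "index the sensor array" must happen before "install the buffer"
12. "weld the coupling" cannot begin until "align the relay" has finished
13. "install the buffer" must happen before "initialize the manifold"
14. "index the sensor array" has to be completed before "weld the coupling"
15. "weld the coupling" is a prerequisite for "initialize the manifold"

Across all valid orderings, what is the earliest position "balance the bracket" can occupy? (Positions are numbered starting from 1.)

2

The only operation forced before "balance the bracket" (directly or transitively) is "assemble the housing".
So at minimum 1 operation comes before "balance the bracket", putting "balance the bracket" no earlier than position 2. That position is achievable by scheduling exactly that predecessor first.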